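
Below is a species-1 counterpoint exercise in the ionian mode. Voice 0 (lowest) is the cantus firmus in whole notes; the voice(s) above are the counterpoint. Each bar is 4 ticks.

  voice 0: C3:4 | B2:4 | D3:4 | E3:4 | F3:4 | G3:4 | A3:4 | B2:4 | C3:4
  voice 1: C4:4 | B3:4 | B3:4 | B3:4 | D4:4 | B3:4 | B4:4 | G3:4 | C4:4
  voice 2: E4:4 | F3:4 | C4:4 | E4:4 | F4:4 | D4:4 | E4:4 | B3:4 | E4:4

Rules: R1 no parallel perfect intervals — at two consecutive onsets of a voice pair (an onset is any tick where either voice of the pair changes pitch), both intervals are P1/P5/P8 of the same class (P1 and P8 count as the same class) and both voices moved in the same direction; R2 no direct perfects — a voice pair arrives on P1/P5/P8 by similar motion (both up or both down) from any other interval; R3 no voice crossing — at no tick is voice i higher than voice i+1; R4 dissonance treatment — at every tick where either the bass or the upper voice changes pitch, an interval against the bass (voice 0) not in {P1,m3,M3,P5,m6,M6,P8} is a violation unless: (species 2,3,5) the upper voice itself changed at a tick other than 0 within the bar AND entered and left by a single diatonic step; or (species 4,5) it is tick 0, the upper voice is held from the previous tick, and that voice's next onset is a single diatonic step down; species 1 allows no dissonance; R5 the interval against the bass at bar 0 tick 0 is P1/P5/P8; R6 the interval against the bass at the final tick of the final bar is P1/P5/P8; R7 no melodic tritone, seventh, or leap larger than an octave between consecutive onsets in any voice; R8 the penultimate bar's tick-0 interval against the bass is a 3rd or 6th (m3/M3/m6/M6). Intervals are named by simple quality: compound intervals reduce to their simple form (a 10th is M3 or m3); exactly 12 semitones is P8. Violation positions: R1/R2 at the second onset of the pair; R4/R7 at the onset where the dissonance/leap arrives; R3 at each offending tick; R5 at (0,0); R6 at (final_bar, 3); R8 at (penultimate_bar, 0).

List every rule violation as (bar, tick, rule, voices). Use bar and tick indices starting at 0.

bar 0: v0=C3 v1=C4 v2=E4 downbeat M3
bar 1: v0=B2 v1=B3 v2=F3 downbeat TT
bar 2: v0=D3 v1=B3 v2=C4 downbeat m7
bar 3: v0=E3 v1=B3 v2=E4 downbeat P8
bar 4: v0=F3 v1=D4 v2=F4 downbeat P8
bar 5: v0=G3 v1=B3 v2=D4 downbeat P5
bar 6: v0=A3 v1=B4 v2=E4 downbeat P5
bar 7: v0=B2 v1=G3 v2=B3 downbeat P8
bar 8: v0=C3 v1=C4 v2=E4 downbeat M3
  -> R5 @ bar 0 tick 0 v(0, 2): opens on M3
  -> R1 @ bar 1 tick 0 v(0, 1): C3/C4 P8 -> B2/B3 P8 similar
  -> R3 @ bar 1 tick 0 v(1, 2): B3 above F3
  -> R4 @ bar 1 tick 0 v(0, 2): B2/F3 TT untreated
  -> R7 @ bar 1 tick 0 v(2,): E4->F3 leap 11st
  -> R3 @ bar 1 tick 1 v(1, 2): B3 above F3
  -> R3 @ bar 1 tick 2 v(1, 2): B3 above F3
  -> R3 @ bar 1 tick 3 v(1, 2): B3 above F3
  -> R4 @ bar 2 tick 0 v(0, 2): D3/C4 m7 untreated
  -> R2 @ bar 3 tick 0 v(0, 2): D3/C4 m7 -> E3/E4 P8 similar
  -> R1 @ bar 4 tick 0 v(0, 2): E3/E4 P8 -> F3/F4 P8 similar
  -> R1 @ bar 6 tick 0 v(0, 2): G3/D4 P5 -> A3/E4 P5 similar
  -> R2 @ bar 6 tick 0 v(1, 2): B3/D4 m3 -> B4/E4 P5 similar
  -> R3 @ bar 6 tick 0 v(1, 2): B4 above E4
  -> R4 @ bar 6 tick 0 v(0, 1): A3/B4 M2 untreated
  -> R3 @ bar 6 tick 1 v(1, 2): B4 above E4
  -> R3 @ bar 6 tick 2 v(1, 2): B4 above E4
  -> R3 @ bar 6 tick 3 v(1, 2): B4 above E4
  -> R2 @ bar 7 tick 0 v(0, 2): A3/E4 P5 -> B2/B3 P8 similar
  -> R7 @ bar 7 tick 0 v(0,): A3->B2 leap 10st
  -> R7 @ bar 7 tick 0 v(1,): B4->G3 leap 16st
  -> R8 @ bar 7 tick 0 v(0, 2): penult P8 not 3rd/6th
  -> R2 @ bar 8 tick 0 v(0, 1): B2/G3 m6 -> C3/C4 P8 similar
  -> R6 @ bar 8 tick 3 v(0, 2): closes on M3

(0, 0, R5, (0, 2))
(1, 0, R1, (0, 1))
(1, 0, R3, (1, 2))
(1, 0, R4, (0, 2))
(1, 0, R7, (2,))
(1, 1, R3, (1, 2))
(1, 2, R3, (1, 2))
(1, 3, R3, (1, 2))
(2, 0, R4, (0, 2))
(3, 0, R2, (0, 2))
(4, 0, R1, (0, 2))
(6, 0, R1, (0, 2))
(6, 0, R2, (1, 2))
(6, 0, R3, (1, 2))
(6, 0, R4, (0, 1))
(6, 1, R3, (1, 2))
(6, 2, R3, (1, 2))
(6, 3, R3, (1, 2))
(7, 0, R2, (0, 2))
(7, 0, R7, (0,))
(7, 0, R7, (1,))
(7, 0, R8, (0, 2))
(8, 0, R2, (0, 1))
(8, 3, R6, (0, 2))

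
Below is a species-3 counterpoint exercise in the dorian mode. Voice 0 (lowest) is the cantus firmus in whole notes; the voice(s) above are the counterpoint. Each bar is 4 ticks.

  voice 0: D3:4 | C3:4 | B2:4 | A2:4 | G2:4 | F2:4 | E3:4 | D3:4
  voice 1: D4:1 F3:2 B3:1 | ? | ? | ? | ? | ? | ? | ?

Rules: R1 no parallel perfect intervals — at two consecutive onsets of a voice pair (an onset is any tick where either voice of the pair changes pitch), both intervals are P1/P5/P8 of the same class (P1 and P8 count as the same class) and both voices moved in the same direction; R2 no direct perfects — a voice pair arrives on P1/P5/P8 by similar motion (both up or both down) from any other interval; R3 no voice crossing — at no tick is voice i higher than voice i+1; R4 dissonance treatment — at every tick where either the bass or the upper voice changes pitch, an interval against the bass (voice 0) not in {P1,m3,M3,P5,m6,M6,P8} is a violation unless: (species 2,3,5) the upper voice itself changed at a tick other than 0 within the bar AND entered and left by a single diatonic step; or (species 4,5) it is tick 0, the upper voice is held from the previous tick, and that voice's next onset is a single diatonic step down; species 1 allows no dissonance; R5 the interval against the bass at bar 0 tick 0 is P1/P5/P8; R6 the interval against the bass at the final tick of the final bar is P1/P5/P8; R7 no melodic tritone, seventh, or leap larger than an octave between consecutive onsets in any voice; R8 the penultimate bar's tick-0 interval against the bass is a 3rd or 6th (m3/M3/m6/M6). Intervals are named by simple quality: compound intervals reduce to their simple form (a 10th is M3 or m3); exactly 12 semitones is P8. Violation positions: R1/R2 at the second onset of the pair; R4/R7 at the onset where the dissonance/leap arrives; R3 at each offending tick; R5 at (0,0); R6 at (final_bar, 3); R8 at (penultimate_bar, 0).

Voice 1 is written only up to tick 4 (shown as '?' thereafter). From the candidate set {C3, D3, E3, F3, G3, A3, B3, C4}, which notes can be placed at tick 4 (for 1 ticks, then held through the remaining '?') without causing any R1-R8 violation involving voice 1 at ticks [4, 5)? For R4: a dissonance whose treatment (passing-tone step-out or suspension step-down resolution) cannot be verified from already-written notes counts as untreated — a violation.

C3: violates R2,R7
D3: violates R4
E3: legal
F3: violates R4,R7
G3: violates R2
A3: legal
B3: violates R4
C4: legal

{A3, C4, E3}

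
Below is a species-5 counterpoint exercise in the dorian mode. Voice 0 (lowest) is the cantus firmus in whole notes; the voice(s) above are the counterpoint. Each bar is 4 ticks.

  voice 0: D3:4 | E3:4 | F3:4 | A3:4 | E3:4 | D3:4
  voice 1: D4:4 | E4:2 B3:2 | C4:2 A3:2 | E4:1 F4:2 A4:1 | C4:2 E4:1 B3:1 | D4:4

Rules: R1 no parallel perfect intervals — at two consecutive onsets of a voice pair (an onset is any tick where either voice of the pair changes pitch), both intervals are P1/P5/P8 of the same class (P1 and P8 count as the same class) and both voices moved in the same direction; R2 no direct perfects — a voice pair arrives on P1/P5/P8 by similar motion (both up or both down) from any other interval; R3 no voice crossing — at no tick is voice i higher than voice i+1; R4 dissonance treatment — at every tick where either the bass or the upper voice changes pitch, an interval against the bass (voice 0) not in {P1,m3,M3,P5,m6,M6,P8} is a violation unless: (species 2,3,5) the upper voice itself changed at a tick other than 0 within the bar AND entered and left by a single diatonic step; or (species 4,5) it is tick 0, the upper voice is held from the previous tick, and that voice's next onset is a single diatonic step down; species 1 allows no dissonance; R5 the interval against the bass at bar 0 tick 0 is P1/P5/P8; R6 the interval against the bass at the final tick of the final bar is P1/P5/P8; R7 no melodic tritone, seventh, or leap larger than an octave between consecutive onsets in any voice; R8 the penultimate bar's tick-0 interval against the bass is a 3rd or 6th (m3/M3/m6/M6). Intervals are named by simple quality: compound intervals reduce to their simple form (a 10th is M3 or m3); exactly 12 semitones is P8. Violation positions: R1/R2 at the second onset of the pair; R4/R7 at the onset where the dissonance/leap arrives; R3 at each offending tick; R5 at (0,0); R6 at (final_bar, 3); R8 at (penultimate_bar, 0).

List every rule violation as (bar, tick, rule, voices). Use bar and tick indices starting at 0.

(1, 0, R1, (0, 1))
(2, 0, R1, (0, 1))
(3, 0, R2, (0, 1))

bar 0: v0=D3 v1=D4 downbeat P8
bar 1: v0=E3 v1=E4 downbeat P8
bar 2: v0=F3 v1=C4 downbeat P5
bar 3: v0=A3 v1=E4 downbeat P5
bar 4: v0=E3 v1=C4 downbeat m6
bar 5: v0=D3 v1=D4 downbeat P8
  -> R1 @ bar 1 tick 0 v(0, 1): D3/D4 P8 -> E3/E4 P8 similar
  -> R1 @ bar 2 tick 0 v(0, 1): E3/B3 P5 -> F3/C4 P5 similar
  -> R2 @ bar 3 tick 0 v(0, 1): F3/A3 M3 -> A3/E4 P5 similar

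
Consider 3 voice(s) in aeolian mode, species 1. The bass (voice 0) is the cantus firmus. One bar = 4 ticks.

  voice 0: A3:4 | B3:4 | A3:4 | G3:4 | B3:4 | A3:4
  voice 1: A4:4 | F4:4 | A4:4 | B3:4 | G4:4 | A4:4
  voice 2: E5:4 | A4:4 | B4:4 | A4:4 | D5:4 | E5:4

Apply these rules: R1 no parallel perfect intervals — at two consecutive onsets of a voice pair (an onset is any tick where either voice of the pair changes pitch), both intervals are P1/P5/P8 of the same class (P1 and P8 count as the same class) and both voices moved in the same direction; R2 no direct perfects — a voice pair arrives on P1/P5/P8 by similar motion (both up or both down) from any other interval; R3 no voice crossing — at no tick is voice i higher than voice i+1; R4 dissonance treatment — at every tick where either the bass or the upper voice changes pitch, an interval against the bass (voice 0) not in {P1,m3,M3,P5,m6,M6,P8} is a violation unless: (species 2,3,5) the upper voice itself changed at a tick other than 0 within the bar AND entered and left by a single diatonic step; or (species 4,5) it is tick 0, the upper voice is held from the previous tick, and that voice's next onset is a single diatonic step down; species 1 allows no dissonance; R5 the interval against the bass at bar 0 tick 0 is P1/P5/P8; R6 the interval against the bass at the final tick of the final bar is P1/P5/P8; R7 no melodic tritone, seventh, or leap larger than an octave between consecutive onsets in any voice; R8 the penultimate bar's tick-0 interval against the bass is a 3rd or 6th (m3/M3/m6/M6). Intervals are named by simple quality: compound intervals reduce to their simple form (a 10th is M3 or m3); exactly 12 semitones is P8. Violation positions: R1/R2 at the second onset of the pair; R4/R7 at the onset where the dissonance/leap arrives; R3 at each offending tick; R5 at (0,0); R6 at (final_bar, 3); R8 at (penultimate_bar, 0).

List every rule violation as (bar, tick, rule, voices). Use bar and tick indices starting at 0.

bar 0: v0=A3 v1=A4 v2=E5 downbeat P5
bar 1: v0=B3 v1=F4 v2=A4 downbeat m7
bar 2: v0=A3 v1=A4 v2=B4 downbeat M2
bar 3: v0=G3 v1=B3 v2=A4 downbeat M2
bar 4: v0=B3 v1=G4 v2=D5 downbeat m3
bar 5: v0=A3 v1=A4 v2=E5 downbeat P5
  -> R4 @ bar 1 tick 0 v(0, 1): B3/F4 TT untreated
  -> R4 @ bar 1 tick 0 v(0, 2): B3/A4 m7 untreated
  -> R4 @ bar 2 tick 0 v(0, 2): A3/B4 M2 untreated
  -> R4 @ bar 3 tick 0 v(0, 2): G3/A4 M2 untreated
  -> R7 @ bar 3 tick 0 v(1,): A4->B3 leap 10st
  -> R2 @ bar 4 tick 0 v(1, 2): B3/A4 m7 -> G4/D5 P5 similar
  -> R1 @ bar 5 tick 0 v(1, 2): G4/D5 P5 -> A4/E5 P5 similar

(1, 0, R4, (0, 1))
(1, 0, R4, (0, 2))
(2, 0, R4, (0, 2))
(3, 0, R4, (0, 2))
(3, 0, R7, (1,))
(4, 0, R2, (1, 2))
(5, 0, R1, (1, 2))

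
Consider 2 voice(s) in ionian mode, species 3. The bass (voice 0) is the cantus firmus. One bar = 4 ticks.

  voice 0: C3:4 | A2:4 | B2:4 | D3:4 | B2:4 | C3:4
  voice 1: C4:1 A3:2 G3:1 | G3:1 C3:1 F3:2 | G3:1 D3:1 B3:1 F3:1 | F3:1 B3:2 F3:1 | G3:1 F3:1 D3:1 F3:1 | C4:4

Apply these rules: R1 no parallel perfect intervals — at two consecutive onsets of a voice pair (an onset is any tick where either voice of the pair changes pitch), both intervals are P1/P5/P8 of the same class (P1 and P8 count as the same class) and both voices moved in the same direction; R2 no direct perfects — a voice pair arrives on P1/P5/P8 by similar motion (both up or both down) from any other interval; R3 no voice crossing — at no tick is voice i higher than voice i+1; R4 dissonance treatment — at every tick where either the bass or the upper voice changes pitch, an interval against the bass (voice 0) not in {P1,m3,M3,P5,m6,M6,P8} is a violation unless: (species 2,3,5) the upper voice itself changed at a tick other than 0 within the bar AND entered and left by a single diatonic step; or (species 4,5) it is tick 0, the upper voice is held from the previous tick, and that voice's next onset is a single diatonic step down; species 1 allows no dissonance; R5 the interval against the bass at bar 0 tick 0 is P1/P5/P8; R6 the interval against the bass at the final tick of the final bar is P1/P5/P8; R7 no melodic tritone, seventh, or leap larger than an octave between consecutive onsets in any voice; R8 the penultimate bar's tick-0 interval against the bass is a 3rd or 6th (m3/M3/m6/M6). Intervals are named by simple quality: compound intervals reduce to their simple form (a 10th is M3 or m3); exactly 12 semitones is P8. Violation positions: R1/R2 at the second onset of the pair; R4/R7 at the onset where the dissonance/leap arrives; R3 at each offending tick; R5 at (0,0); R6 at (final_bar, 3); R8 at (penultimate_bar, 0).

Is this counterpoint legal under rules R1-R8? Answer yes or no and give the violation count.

No (8 violations)

bar 0: v0=C3 v1=C4 (P8)
bar 1: v0=A2 v1=G3 (m7)
bar 2: v0=B2 v1=G3 (m6)
bar 3: v0=D3 v1=F3 (m3)
bar 4: v0=B2 v1=G3 (m6)
bar 5: v0=C3 v1=C4 (P8)
  R4 @ bar1.0: A2/G3 m7 untreated
  R4 @ bar2.3: B2/F3 TT untreated
  R7 @ bar2.3: B3->F3 leap 6st
  R7 @ bar3.1: F3->B3 leap 6st
  R7 @ bar3.3: B3->F3 leap 6st
  R4 @ bar4.1: B2/F3 TT untreated
  R4 @ bar4.3: B2/F3 TT untreated
  R2 @ bar5.0: B2/F3 TT -> C3/C4 P8 similar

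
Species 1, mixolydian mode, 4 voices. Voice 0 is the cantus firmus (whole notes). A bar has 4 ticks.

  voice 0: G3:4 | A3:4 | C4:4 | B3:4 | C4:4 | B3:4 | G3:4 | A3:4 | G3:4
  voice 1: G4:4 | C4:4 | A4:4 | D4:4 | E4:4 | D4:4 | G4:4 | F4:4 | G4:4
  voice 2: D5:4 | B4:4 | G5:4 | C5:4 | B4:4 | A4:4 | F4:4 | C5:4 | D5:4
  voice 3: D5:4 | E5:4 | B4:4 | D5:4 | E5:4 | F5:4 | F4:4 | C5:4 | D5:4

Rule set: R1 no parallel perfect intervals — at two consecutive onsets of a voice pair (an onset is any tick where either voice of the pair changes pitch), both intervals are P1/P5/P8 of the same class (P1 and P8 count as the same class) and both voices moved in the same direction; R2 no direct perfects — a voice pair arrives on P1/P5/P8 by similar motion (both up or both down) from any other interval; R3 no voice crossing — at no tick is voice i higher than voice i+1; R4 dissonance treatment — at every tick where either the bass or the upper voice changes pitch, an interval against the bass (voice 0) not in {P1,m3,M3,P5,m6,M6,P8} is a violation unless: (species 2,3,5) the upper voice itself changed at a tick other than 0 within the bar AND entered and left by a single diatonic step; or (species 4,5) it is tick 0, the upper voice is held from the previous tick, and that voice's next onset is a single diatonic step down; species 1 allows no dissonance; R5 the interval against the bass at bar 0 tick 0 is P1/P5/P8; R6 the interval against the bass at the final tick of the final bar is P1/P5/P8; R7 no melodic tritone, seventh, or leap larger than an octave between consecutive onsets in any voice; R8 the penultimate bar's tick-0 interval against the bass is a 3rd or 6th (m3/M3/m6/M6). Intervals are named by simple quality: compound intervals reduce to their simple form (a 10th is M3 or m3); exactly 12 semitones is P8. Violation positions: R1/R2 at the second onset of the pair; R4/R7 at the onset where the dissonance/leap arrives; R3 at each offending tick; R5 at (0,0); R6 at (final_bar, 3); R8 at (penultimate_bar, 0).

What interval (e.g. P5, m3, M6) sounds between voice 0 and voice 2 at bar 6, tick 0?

m7

voice 0=G3 voice 2=F4 -> m7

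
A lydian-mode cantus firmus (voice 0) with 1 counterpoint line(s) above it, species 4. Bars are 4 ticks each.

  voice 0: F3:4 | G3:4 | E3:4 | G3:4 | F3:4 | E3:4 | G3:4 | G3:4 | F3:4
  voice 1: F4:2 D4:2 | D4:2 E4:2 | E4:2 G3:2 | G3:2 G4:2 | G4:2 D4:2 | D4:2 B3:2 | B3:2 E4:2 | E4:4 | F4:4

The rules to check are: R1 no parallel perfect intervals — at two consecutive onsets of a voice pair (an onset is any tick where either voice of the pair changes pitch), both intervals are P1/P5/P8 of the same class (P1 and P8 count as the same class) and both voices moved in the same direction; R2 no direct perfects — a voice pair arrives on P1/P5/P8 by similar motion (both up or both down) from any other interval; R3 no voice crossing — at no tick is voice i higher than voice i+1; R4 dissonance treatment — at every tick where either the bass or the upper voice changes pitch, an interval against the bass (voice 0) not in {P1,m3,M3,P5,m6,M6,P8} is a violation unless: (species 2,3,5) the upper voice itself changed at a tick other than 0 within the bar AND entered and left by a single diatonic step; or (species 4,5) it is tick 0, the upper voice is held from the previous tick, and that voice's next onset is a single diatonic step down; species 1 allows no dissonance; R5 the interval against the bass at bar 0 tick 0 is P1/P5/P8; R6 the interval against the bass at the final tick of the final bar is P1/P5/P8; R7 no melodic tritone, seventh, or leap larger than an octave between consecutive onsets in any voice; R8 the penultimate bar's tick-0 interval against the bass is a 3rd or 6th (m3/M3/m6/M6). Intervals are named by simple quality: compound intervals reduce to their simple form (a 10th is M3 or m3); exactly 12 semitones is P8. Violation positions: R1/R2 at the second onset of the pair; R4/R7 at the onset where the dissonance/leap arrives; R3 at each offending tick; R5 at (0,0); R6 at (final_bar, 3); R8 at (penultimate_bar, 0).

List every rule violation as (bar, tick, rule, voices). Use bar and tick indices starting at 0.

(4, 0, R4, (0, 1))
(5, 0, R4, (0, 1))

bar 0: v0=F3 v1=F4 downbeat P8
bar 1: v0=G3 v1=D4 downbeat P5
bar 2: v0=E3 v1=E4 downbeat P8
bar 3: v0=G3 v1=G3 downbeat P1
bar 4: v0=F3 v1=G4 downbeat M2
bar 5: v0=E3 v1=D4 downbeat m7
bar 6: v0=G3 v1=B3 downbeat M3
bar 7: v0=G3 v1=E4 downbeat M6
bar 8: v0=F3 v1=F4 downbeat P8
  -> R4 @ bar 4 tick 0 v(0, 1): F3/G4 M2 untreated
  -> R4 @ bar 5 tick 0 v(0, 1): E3/D4 m7 untreated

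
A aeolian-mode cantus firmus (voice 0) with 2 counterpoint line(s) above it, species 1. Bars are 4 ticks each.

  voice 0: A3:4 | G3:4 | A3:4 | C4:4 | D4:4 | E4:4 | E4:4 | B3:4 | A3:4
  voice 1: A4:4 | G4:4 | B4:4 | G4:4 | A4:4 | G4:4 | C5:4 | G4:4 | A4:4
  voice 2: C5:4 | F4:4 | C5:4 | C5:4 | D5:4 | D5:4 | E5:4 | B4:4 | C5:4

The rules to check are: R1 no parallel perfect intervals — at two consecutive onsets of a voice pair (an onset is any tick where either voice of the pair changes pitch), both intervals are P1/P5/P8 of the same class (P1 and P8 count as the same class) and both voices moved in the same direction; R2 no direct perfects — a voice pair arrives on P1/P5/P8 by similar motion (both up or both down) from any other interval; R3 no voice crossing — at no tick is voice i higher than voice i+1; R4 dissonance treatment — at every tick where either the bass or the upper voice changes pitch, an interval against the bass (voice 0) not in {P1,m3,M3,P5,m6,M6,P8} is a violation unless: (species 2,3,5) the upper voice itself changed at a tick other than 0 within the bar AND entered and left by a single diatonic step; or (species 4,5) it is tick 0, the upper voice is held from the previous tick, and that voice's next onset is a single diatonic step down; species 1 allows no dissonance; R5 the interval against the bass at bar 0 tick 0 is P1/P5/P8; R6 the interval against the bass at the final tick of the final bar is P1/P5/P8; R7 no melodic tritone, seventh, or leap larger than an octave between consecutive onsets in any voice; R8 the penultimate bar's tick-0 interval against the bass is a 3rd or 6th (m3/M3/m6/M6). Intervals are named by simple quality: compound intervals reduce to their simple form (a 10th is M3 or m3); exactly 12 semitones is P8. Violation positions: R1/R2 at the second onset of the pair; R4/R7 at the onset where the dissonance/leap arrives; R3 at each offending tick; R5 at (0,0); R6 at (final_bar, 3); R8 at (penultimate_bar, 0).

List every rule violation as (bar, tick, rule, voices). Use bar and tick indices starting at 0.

(0, 0, R5, (0, 2))
(1, 0, R1, (0, 1))
(1, 0, R3, (1, 2))
(1, 0, R4, (0, 2))
(1, 1, R3, (1, 2))
(1, 2, R3, (1, 2))
(1, 3, R3, (1, 2))
(2, 0, R4, (0, 1))
(4, 0, R1, (0, 1))
(4, 0, R1, (0, 2))
(5, 0, R4, (0, 2))
(7, 0, R1, (0, 2))
(7, 0, R8, (0, 2))
(8, 3, R6, (0, 2))

bar 0: v0=A3 v1=A4 v2=C5 downbeat m3
bar 1: v0=G3 v1=G4 v2=F4 downbeat m7
bar 2: v0=A3 v1=B4 v2=C5 downbeat m3
bar 3: v0=C4 v1=G4 v2=C5 downbeat P8
bar 4: v0=D4 v1=A4 v2=D5 downbeat P8
bar 5: v0=E4 v1=G4 v2=D5 downbeat m7
bar 6: v0=E4 v1=C5 v2=E5 downbeat P8
bar 7: v0=B3 v1=G4 v2=B4 downbeat P8
bar 8: v0=A3 v1=A4 v2=C5 downbeat m3
  -> R5 @ bar 0 tick 0 v(0, 2): opens on m3
  -> R1 @ bar 1 tick 0 v(0, 1): A3/A4 P8 -> G3/G4 P8 similar
  -> R3 @ bar 1 tick 0 v(1, 2): G4 above F4
  -> R4 @ bar 1 tick 0 v(0, 2): G3/F4 m7 untreated
  -> R3 @ bar 1 tick 1 v(1, 2): G4 above F4
  -> R3 @ bar 1 tick 2 v(1, 2): G4 above F4
  -> R3 @ bar 1 tick 3 v(1, 2): G4 above F4
  -> R4 @ bar 2 tick 0 v(0, 1): A3/B4 M2 untreated
  -> R1 @ bar 4 tick 0 v(0, 1): C4/G4 P5 -> D4/A4 P5 similar
  -> R1 @ bar 4 tick 0 v(0, 2): C4/C5 P8 -> D4/D5 P8 similar
  -> R4 @ bar 5 tick 0 v(0, 2): E4/D5 m7 untreated
  -> R1 @ bar 7 tick 0 v(0, 2): E4/E5 P8 -> B3/B4 P8 similar
  -> R8 @ bar 7 tick 0 v(0, 2): penult P8 not 3rd/6th
  -> R6 @ bar 8 tick 3 v(0, 2): closes on m3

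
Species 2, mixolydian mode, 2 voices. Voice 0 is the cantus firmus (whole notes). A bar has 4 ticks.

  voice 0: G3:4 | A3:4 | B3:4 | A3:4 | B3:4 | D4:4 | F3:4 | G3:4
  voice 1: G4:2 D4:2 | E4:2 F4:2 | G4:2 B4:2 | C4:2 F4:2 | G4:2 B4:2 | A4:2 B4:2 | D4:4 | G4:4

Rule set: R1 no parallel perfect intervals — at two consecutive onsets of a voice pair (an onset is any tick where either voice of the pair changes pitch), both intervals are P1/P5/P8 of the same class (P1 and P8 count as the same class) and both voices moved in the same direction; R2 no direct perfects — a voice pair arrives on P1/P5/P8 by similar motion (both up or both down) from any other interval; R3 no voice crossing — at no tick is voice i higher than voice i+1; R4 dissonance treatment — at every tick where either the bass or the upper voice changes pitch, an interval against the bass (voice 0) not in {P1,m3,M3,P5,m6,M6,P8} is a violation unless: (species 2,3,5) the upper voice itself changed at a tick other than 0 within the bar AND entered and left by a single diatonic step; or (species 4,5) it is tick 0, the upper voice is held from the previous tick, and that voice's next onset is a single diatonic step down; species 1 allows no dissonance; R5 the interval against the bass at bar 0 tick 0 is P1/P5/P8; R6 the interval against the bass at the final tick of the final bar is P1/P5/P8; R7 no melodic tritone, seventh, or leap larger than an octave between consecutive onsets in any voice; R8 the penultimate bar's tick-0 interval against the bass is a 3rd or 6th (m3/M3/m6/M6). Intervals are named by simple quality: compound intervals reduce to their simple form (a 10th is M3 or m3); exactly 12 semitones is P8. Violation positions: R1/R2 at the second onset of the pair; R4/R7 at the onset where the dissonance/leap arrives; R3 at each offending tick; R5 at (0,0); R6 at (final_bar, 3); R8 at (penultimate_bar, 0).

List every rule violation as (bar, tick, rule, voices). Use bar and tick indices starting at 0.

bar 0: v0=G3 v1=G4 downbeat P8
bar 1: v0=A3 v1=E4 downbeat P5
bar 2: v0=B3 v1=G4 downbeat m6
bar 3: v0=A3 v1=C4 downbeat m3
bar 4: v0=B3 v1=G4 downbeat m6
bar 5: v0=D4 v1=A4 downbeat P5
bar 6: v0=F3 v1=D4 downbeat M6
bar 7: v0=G3 v1=G4 downbeat P8
  -> R1 @ bar 1 tick 0 v(0, 1): G3/D4 P5 -> A3/E4 P5 similar
  -> R7 @ bar 3 tick 0 v(1,): B4->C4 leap 11st
  -> R2 @ bar 7 tick 0 v(0, 1): F3/D4 M6 -> G3/G4 P8 similar

(1, 0, R1, (0, 1))
(3, 0, R7, (1,))
(7, 0, R2, (0, 1))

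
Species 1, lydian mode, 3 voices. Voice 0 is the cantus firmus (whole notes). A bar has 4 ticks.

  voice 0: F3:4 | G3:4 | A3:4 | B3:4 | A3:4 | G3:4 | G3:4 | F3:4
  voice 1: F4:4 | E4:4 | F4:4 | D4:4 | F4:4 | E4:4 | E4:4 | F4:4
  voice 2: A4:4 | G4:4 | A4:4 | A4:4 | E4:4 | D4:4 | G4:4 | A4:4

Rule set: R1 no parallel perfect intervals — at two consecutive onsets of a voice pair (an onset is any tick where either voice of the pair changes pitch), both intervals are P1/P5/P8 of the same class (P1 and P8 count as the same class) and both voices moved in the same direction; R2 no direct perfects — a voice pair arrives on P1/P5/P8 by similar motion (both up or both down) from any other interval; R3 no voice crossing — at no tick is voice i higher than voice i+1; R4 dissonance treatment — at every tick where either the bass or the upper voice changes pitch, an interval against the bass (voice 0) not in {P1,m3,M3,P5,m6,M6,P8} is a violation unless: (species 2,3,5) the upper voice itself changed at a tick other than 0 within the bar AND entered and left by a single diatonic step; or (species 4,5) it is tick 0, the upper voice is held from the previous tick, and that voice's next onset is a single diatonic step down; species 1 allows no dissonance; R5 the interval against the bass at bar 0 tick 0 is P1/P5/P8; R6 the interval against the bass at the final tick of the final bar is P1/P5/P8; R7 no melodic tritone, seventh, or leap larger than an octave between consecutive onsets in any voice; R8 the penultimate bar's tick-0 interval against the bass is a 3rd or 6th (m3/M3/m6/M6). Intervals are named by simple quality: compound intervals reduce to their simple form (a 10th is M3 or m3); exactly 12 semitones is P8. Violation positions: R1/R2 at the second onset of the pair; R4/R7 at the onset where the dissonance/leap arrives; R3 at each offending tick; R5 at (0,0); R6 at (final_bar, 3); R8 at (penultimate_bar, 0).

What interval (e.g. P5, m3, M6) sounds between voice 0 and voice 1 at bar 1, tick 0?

M6

voice 0=G3 voice 1=E4 -> M6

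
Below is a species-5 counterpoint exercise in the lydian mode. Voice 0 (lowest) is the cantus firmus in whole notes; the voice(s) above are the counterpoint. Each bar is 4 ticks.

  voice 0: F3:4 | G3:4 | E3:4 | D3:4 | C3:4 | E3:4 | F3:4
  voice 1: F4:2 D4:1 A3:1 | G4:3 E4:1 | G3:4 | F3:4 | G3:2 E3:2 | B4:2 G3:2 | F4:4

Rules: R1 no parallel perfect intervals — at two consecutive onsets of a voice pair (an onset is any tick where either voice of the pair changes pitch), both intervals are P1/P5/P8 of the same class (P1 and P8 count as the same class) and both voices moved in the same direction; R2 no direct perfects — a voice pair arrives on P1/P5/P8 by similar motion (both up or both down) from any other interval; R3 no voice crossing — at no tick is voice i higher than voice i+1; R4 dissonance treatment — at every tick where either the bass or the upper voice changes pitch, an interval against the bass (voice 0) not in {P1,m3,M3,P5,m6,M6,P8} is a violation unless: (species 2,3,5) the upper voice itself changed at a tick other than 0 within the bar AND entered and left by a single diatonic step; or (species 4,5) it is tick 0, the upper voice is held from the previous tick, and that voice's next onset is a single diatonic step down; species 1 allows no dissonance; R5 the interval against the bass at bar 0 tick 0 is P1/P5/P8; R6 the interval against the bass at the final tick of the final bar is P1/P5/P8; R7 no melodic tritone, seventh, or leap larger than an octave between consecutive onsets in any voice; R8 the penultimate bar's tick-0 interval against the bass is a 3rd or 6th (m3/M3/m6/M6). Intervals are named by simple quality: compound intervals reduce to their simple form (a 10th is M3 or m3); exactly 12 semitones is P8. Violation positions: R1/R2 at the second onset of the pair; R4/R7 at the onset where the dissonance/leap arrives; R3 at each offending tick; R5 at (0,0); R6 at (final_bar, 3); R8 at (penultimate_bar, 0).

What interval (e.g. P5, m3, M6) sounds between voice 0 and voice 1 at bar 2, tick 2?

voice 0=E3 voice 1=G3 -> m3

m3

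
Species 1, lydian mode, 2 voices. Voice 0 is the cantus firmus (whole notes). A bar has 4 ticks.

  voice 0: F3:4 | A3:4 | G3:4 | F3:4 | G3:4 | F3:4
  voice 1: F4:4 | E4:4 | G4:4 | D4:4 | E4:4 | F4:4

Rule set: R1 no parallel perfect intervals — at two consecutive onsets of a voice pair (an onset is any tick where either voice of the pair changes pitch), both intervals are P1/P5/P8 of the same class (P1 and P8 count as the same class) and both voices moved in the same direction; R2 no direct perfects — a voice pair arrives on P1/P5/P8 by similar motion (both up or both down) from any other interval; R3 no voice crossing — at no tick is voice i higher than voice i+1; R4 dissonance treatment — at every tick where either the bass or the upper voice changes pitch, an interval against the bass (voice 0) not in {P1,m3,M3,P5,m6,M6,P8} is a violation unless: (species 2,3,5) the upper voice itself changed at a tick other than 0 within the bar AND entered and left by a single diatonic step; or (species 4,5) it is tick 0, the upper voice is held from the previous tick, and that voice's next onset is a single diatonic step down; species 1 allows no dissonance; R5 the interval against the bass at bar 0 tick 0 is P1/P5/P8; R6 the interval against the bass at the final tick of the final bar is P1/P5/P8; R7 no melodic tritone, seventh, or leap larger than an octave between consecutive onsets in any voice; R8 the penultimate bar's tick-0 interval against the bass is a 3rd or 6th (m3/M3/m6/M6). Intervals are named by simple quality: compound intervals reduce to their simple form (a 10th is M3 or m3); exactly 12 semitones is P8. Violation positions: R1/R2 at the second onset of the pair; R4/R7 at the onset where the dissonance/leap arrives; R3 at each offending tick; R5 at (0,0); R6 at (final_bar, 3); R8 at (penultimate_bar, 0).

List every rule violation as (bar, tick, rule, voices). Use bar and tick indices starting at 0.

bar 0: v0=F3 v1=F4 downbeat P8
bar 1: v0=A3 v1=E4 downbeat P5
bar 2: v0=G3 v1=G4 downbeat P8
bar 3: v0=F3 v1=D4 downbeat M6
bar 4: v0=G3 v1=E4 downbeat M6
bar 5: v0=F3 v1=F4 downbeat P8

No violations across 6 bars (F3..F3 vs F4..F4).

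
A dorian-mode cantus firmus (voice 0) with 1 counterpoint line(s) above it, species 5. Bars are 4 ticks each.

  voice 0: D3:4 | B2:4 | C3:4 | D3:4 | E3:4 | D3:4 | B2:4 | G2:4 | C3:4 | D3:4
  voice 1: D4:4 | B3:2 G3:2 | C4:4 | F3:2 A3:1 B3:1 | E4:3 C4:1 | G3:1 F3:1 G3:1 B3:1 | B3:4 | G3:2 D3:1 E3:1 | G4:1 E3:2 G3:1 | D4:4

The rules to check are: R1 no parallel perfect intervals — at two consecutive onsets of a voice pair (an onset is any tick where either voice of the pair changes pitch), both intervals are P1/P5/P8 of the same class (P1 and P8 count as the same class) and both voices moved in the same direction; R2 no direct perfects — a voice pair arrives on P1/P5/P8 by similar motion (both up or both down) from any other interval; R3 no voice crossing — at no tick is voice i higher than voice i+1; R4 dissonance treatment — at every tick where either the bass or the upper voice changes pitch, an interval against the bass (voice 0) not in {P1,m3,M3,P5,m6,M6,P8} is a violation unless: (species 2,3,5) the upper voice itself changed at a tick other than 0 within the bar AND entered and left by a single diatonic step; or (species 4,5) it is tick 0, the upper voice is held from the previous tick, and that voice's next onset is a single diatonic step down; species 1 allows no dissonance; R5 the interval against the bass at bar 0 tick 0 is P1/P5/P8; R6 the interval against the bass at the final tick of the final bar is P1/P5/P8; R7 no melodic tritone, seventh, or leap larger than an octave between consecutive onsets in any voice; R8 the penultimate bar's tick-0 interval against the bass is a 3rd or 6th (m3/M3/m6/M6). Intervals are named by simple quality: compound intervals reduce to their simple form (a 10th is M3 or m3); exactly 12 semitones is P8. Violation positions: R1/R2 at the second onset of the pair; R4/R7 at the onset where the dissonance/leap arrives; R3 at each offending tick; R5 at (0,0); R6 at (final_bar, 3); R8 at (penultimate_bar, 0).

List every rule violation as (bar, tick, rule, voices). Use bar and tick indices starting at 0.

bar 0: v0=D3 v1=D4 downbeat P8
bar 1: v0=B2 v1=B3 downbeat P8
bar 2: v0=C3 v1=C4 downbeat P8
bar 3: v0=D3 v1=F3 downbeat m3
bar 4: v0=E3 v1=E4 downbeat P8
bar 5: v0=D3 v1=G3 downbeat P4
bar 6: v0=B2 v1=B3 downbeat P8
bar 7: v0=G2 v1=G3 downbeat P8
bar 8: v0=C3 v1=G4 downbeat P5
bar 9: v0=D3 v1=D4 downbeat P8
  -> R1 @ bar 1 tick 0 v(0, 1): D3/D4 P8 -> B2/B3 P8 similar
  -> R2 @ bar 2 tick 0 v(0, 1): B2/G3 m6 -> C3/C4 P8 similar
  -> R2 @ bar 4 tick 0 v(0, 1): D3/B3 M6 -> E3/E4 P8 similar
  -> R4 @ bar 5 tick 0 v(0, 1): D3/G3 P4 untreated
  -> R4 @ bar 5 tick 2 v(0, 1): D3/G3 P4 untreated
  -> R1 @ bar 7 tick 0 v(0, 1): B2/B3 P8 -> G2/G3 P8 similar
  -> R2 @ bar 8 tick 0 v(0, 1): G2/E3 M6 -> C3/G4 P5 similar
  -> R7 @ bar 8 tick 0 v(1,): E3->G4 leap 15st
  -> R8 @ bar 8 tick 0 v(0, 1): penult P5 not 3rd/6th
  -> R7 @ bar 8 tick 1 v(1,): G4->E3 leap 15st
  -> R2 @ bar 9 tick 0 v(0, 1): C3/G3 P5 -> D3/D4 P8 similar

(1, 0, R1, (0, 1))
(2, 0, R2, (0, 1))
(4, 0, R2, (0, 1))
(5, 0, R4, (0, 1))
(5, 2, R4, (0, 1))
(7, 0, R1, (0, 1))
(8, 0, R2, (0, 1))
(8, 0, R7, (1,))
(8, 0, R8, (0, 1))
(8, 1, R7, (1,))
(9, 0, R2, (0, 1))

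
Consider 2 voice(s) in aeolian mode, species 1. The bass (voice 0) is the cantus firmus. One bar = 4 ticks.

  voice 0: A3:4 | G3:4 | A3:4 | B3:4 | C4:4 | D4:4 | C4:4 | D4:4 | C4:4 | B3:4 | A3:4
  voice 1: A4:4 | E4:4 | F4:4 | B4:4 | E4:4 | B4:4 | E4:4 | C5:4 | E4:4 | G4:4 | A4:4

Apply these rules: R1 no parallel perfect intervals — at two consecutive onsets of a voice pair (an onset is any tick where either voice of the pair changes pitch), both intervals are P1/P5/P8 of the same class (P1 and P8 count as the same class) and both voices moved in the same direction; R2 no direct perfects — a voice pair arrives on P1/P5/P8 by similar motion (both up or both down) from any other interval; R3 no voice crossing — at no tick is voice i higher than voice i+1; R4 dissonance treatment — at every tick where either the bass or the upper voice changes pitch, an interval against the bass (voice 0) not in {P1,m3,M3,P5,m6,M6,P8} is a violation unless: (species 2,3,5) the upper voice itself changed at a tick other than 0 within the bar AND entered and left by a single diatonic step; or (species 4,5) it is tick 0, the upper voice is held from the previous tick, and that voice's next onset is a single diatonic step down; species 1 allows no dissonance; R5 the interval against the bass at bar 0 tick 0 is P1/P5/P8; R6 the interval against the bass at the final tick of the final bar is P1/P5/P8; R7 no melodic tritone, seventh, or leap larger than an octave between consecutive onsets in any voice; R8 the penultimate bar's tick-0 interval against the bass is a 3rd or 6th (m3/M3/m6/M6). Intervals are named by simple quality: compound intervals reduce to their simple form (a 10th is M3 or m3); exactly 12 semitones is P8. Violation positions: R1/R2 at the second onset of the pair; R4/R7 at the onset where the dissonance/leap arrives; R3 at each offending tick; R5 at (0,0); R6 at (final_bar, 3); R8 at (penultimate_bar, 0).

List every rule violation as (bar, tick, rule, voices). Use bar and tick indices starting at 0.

(3, 0, R2, (0, 1))
(3, 0, R7, (1,))
(7, 0, R4, (0, 1))

bar 0: v0=A3 v1=A4 downbeat P8
bar 1: v0=G3 v1=E4 downbeat M6
bar 2: v0=A3 v1=F4 downbeat m6
bar 3: v0=B3 v1=B4 downbeat P8
bar 4: v0=C4 v1=E4 downbeat M3
bar 5: v0=D4 v1=B4 downbeat M6
bar 6: v0=C4 v1=E4 downbeat M3
bar 7: v0=D4 v1=C5 downbeat m7
bar 8: v0=C4 v1=E4 downbeat M3
bar 9: v0=B3 v1=G4 downbeat m6
bar 10: v0=A3 v1=A4 downbeat P8
  -> R2 @ bar 3 tick 0 v(0, 1): A3/F4 m6 -> B3/B4 P8 similar
  -> R7 @ bar 3 tick 0 v(1,): F4->B4 leap 6st
  -> R4 @ bar 7 tick 0 v(0, 1): D4/C5 m7 untreated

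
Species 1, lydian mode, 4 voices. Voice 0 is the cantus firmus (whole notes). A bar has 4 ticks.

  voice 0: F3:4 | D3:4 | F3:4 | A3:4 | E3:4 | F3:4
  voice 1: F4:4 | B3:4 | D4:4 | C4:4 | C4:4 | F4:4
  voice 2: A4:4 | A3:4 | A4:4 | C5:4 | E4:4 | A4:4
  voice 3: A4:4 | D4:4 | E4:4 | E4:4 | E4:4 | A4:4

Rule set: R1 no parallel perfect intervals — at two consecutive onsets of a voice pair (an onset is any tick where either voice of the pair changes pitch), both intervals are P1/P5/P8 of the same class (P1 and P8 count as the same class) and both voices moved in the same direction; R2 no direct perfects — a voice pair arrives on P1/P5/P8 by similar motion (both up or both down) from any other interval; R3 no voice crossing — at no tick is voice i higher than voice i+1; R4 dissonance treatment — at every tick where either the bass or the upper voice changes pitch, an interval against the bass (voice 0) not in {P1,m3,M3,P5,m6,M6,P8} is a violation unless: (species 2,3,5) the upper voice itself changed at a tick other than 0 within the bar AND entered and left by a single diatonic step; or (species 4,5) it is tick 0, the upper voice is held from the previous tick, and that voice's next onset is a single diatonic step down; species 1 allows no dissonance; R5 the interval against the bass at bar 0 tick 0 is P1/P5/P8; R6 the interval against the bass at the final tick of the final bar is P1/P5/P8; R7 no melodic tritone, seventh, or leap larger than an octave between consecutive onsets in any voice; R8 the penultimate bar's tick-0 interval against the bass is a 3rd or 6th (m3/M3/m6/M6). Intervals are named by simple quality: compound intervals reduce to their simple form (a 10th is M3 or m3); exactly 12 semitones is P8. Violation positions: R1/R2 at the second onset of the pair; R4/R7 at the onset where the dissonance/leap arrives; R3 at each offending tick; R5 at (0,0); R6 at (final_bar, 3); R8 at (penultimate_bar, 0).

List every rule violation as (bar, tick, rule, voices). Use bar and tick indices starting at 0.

(0, 0, R5, (0, 2))
(0, 0, R5, (0, 3))
(1, 0, R2, (0, 2))
(1, 0, R2, (0, 3))
(1, 0, R3, (1, 2))
(1, 0, R7, (1,))
(1, 1, R3, (1, 2))
(1, 2, R3, (1, 2))
(1, 3, R3, (1, 2))
(2, 0, R2, (1, 2))
(2, 0, R3, (2, 3))
(2, 0, R4, (0, 3))
(2, 1, R3, (2, 3))
(2, 2, R3, (2, 3))
(2, 3, R3, (2, 3))
(3, 0, R3, (2, 3))
(3, 1, R3, (2, 3))
(3, 2, R3, (2, 3))
(3, 3, R3, (2, 3))
(4, 0, R2, (0, 2))
(4, 0, R8, (0, 2))
(4, 0, R8, (0, 3))
(5, 0, R1, (2, 3))
(5, 0, R2, (0, 1))
(5, 3, R6, (0, 2))
(5, 3, R6, (0, 3))

bar 0: v0=F3 v1=F4 v2=A4 v3=A4 downbeat M3
bar 1: v0=D3 v1=B3 v2=A3 v3=D4 downbeat P8
bar 2: v0=F3 v1=D4 v2=A4 v3=E4 downbeat M7
bar 3: v0=A3 v1=C4 v2=C5 v3=E4 downbeat P5
bar 4: v0=E3 v1=C4 v2=E4 v3=E4 downbeat P8
bar 5: v0=F3 v1=F4 v2=A4 v3=A4 downbeat M3
  -> R5 @ bar 0 tick 0 v(0, 2): opens on M3
  -> R5 @ bar 0 tick 0 v(0, 3): opens on M3
  -> R2 @ bar 1 tick 0 v(0, 2): F3/A4 M3 -> D3/A3 P5 similar
  -> R2 @ bar 1 tick 0 v(0, 3): F3/A4 M3 -> D3/D4 P8 similar
  -> R3 @ bar 1 tick 0 v(1, 2): B3 above A3
  -> R7 @ bar 1 tick 0 v(1,): F4->B3 leap 6st
  -> R3 @ bar 1 tick 1 v(1, 2): B3 above A3
  -> R3 @ bar 1 tick 2 v(1, 2): B3 above A3
  -> R3 @ bar 1 tick 3 v(1, 2): B3 above A3
  -> R2 @ bar 2 tick 0 v(1, 2): B3/A3 M2 -> D4/A4 P5 similar
  -> R3 @ bar 2 tick 0 v(2, 3): A4 above E4
  -> R4 @ bar 2 tick 0 v(0, 3): F3/E4 M7 untreated
  -> R3 @ bar 2 tick 1 v(2, 3): A4 above E4
  -> R3 @ bar 2 tick 2 v(2, 3): A4 above E4
  -> R3 @ bar 2 tick 3 v(2, 3): A4 above E4
  -> R3 @ bar 3 tick 0 v(2, 3): C5 above E4
  -> R3 @ bar 3 tick 1 v(2, 3): C5 above E4
  -> R3 @ bar 3 tick 2 v(2, 3): C5 above E4
  -> R3 @ bar 3 tick 3 v(2, 3): C5 above E4
  -> R2 @ bar 4 tick 0 v(0, 2): A3/C5 m3 -> E3/E4 P8 similar
  -> R8 @ bar 4 tick 0 v(0, 2): penult P8 not 3rd/6th
  -> R8 @ bar 4 tick 0 v(0, 3): penult P8 not 3rd/6th
  -> R1 @ bar 5 tick 0 v(2, 3): E4/E4 P1 -> A4/A4 P1 similar
  -> R2 @ bar 5 tick 0 v(0, 1): E3/C4 m6 -> F3/F4 P8 similar
  -> R6 @ bar 5 tick 3 v(0, 2): closes on M3
  -> R6 @ bar 5 tick 3 v(0, 3): closes on M3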